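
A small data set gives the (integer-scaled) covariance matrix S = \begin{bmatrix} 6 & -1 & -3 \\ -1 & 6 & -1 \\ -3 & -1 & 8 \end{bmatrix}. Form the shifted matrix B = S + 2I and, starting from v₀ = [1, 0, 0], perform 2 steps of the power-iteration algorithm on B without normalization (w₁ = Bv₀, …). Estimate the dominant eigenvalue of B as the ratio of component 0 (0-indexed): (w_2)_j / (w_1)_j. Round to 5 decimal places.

9.25000

B = S + 2I has rows (8, -1, -3); (-1, 8, -1); (-3, -1, 10)
w1 = Bv₀ = (8, -1, -3)
w2 = Bw1 = (74, -13, -53)
Ratio: 74/8 = 9.25000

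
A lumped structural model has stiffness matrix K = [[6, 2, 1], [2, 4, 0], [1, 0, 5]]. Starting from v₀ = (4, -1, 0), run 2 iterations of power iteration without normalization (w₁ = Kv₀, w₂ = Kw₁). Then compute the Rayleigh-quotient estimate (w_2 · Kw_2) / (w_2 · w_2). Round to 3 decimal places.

w1 = Kv₀ = (6·4 + 2·(-1) + 1·0; 2·4 + 4·(-1) + 0·0; 1·4 + 0·(-1) + 5·0) = (22, 4, 4)
w2 = Kw1 = (6·22 + 2·4 + 1·4; 2·22 + 4·4 + 0·4; 1·22 + 0·4 + 5·4) = (144, 60, 42)
Kw2 = (1026, 528, 354)
w2·Kw2 = 144·1026 + 60·528 + 42·354 = 194292; w2·w2 = 144·144 + 60·60 + 42·42 = 26100
λ ≈ 194292/26100 = 7.444

λ ≈ 7.444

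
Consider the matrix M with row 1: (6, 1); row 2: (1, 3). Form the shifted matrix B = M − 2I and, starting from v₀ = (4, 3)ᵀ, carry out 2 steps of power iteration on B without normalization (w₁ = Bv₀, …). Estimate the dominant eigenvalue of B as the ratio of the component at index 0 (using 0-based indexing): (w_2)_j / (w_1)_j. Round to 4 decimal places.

μ ≈ 4.3684

B = M − 2I has rows (4, 1); (1, 1)
w1 = Bv₀ = (4·4 + 1·3; 1·4 + 1·3) = (19, 7)
w2 = Bw1 = (4·19 + 1·7; 1·19 + 1·7) = (83, 26)
Ratio: 83/19 = 4.3684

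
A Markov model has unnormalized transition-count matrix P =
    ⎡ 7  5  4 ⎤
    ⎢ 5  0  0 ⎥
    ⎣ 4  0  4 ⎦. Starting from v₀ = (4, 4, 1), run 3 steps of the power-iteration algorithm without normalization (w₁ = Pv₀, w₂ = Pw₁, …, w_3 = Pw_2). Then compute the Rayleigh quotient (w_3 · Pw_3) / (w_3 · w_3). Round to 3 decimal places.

11.369

w1 = Pv₀ = (7·4 + 5·4 + 4·1; 5·4 + 0·4 + 0·1; 4·4 + 0·4 + 4·1) = (52, 20, 20)
w2 = Pw1 = (7·52 + 5·20 + 4·20; 5·52 + 0·20 + 0·20; 4·52 + 0·20 + 4·20) = (544, 260, 288)
w3 = Pw2 = (6260, 2720, 3328)
Pw3 = (70732, 31300, 38352)
w3·Pw3 = 6260·70732 + 2720·31300 + 3328·38352 = 655553776; w3·w3 = 6260·6260 + 2720·2720 + 3328·3328 = 57661584
λ ≈ 655553776/57661584 = 11.369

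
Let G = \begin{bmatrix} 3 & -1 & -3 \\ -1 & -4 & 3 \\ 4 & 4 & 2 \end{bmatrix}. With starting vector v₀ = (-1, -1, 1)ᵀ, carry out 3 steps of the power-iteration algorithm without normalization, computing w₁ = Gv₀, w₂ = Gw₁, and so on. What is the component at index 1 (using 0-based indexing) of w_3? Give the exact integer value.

w1 = Gv₀ = (3·(-1) + (-1)·(-1) + (-3)·1; (-1)·(-1) + (-4)·(-1) + 3·1; 4·(-1) + 4·(-1) + 2·1) = (-5, 8, -6)
w2 = Gw1 = (3·(-5) + (-1)·8 + (-3)·(-6); (-1)·(-5) + (-4)·8 + 3·(-6); 4·(-5) + 4·8 + 2·(-6)) = (-5, -45, 0)
w3 = Gw2 = (30, 185, -200)
The requested component of w3 is 185.

185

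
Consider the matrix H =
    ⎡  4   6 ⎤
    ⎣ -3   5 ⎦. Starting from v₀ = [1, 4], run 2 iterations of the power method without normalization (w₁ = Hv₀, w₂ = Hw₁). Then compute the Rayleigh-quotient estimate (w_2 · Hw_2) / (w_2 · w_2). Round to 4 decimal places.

w1 = Hv₀ = (28, 17)
w2 = Hw1 = (214, 1)
Hw2 = (862, -637)
w2·Hw2 = 214·862 + 1·(-637) = 183831; w2·w2 = 214·214 + 1·1 = 45797
λ ≈ 183831/45797 = 4.0140

4.0140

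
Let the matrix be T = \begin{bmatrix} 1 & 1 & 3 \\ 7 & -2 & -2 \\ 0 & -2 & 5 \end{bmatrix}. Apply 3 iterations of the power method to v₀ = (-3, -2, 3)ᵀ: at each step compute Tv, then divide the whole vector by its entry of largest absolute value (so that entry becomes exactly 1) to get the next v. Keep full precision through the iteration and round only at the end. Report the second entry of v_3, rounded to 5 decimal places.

Tv0 = (4.000000, -23.000000, 19.000000); divide by -23.000000 → v1 = (-0.173913, 1.000000, -0.826087)
Tv1 = (-1.652174, -1.565217, -6.130435); divide by -6.130435 → v2 = (0.269504, 0.255319, 1.000000)
Tv2 = (3.524823, -0.624113, 4.489362); divide by 4.489362 → v3 = (0.785150, -0.139021, 1.000000)
Requested entry of v3: -88/633 = -0.13902

-0.13902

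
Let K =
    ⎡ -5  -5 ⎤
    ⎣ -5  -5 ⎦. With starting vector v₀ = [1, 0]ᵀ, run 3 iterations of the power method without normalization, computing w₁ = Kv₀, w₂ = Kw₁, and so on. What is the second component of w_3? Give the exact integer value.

w1 = Kv₀ = ((-5)·1 + (-5)·0; (-5)·1 + (-5)·0) = (-5, -5)
w2 = Kw1 = ((-5)·(-5) + (-5)·(-5); (-5)·(-5) + (-5)·(-5)) = (50, 50)
w3 = Kw2 = (-500, -500)
The requested component of w3 is -500.

-500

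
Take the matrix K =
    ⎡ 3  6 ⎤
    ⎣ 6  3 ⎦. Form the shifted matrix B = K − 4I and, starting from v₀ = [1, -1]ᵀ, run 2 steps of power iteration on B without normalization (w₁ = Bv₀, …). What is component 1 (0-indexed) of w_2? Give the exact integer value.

B = K − 4I has rows (-1, 6); (6, -1)
w1 = Bv₀ = (-7, 7)
w2 = Bw1 = (49, -49)
Requested component of w2: -49

-49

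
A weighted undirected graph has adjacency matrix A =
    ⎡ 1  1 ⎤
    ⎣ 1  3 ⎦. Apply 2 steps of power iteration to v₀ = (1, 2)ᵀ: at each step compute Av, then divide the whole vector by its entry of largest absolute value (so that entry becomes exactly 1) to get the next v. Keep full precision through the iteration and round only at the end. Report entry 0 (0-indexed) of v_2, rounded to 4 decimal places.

Av0 = (3.00000, 7.00000); divide by 7.00000 → v1 = (0.42857, 1.00000)
Av1 = (1.42857, 3.42857); divide by 3.42857 → v2 = (0.41667, 1.00000)
Requested entry of v2: 10/24 = 0.4167

0.4167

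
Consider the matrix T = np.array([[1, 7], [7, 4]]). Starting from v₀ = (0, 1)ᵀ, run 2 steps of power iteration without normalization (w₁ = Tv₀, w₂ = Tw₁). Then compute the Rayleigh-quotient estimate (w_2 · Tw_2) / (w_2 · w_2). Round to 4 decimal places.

λ ≈ 9.1697

w1 = Tv₀ = (1·0 + 7·1; 7·0 + 4·1) = (7, 4)
w2 = Tw1 = (1·7 + 7·4; 7·7 + 4·4) = (35, 65)
Tw2 = (490, 505)
w2·Tw2 = 35·490 + 65·505 = 49975; w2·w2 = 35·35 + 65·65 = 5450
λ ≈ 49975/5450 = 9.1697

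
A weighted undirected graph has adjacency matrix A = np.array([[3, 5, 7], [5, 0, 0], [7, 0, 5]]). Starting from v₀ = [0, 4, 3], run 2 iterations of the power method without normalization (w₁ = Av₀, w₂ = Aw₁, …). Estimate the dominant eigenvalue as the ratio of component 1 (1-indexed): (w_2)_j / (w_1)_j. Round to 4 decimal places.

w1 = Av₀ = (3·0 + 5·4 + 7·3; 5·0 + 0·4 + 0·3; 7·0 + 0·4 + 5·3) = (41, 0, 15)
w2 = Aw1 = (3·41 + 5·0 + 7·15; 5·41 + 0·0 + 0·15; 7·41 + 0·0 + 5·15) = (228, 205, 362)
Ratio at component: 228 / 41 = 5.5610

5.5610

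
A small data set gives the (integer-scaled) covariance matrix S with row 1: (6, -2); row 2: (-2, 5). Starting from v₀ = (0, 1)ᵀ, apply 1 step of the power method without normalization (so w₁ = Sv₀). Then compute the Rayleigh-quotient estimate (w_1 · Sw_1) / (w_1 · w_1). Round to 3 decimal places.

w1 = Sv₀ = (6·0 + (-2)·1; (-2)·0 + 5·1) = (-2, 5)
Sw1 = (-22, 29)
w1·Sw1 = (-2)·(-22) + 5·29 = 189; w1·w1 = (-2)·(-2) + 5·5 = 29
λ ≈ 189/29 = 6.517

λ ≈ 6.517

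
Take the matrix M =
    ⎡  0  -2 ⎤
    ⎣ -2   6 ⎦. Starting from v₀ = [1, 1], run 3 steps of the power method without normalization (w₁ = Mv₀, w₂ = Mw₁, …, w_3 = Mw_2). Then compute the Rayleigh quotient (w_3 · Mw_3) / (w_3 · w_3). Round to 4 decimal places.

λ ≈ 6.6055

w1 = Mv₀ = (0·1 + (-2)·1; (-2)·1 + 6·1) = (-2, 4)
w2 = Mw1 = (0·(-2) + (-2)·4; (-2)·(-2) + 6·4) = (-8, 28)
w3 = Mw2 = (-56, 184)
Mw3 = (-368, 1216)
w3·Mw3 = (-56)·(-368) + 184·1216 = 244352; w3·w3 = (-56)·(-56) + 184·184 = 36992
λ ≈ 244352/36992 = 6.6055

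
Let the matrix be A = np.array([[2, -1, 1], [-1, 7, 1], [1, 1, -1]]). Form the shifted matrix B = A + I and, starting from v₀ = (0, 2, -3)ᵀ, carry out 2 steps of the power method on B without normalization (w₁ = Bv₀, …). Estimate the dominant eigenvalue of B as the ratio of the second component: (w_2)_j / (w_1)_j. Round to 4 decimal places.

B = A + I has rows (3, -1, 1); (-1, 8, 1); (1, 1, 0)
w1 = Bv₀ = (3·0 + (-1)·2 + 1·(-3); (-1)·0 + 8·2 + 1·(-3); 1·0 + 1·2 + 0·(-3)) = (-5, 13, 2)
w2 = Bw1 = (3·(-5) + (-1)·13 + 1·2; (-1)·(-5) + 8·13 + 1·2; 1·(-5) + 1·13 + 0·2) = (-26, 111, 8)
Ratio: 111/13 = 8.5385

8.5385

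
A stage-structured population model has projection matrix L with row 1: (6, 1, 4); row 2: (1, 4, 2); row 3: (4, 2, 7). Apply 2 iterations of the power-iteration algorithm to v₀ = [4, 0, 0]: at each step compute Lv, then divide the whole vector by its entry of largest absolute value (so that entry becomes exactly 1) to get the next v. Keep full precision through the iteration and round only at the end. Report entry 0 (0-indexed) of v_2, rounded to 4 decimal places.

0.9815

Lv0 = (24.00000, 4.00000, 16.00000); divide by 24.00000 → v1 = (1.00000, 0.16667, 0.66667)
Lv1 = (8.83333, 3.00000, 9.00000); divide by 9.00000 → v2 = (0.98148, 0.33333, 1.00000)
Requested entry of v2: 212/216 = 0.9815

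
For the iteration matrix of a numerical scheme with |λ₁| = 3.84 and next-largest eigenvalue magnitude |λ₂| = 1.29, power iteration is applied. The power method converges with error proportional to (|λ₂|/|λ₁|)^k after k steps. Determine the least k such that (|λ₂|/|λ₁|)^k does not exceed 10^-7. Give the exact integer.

15

|λ₂/λ₁| = 1.29/3.84 = 0.33594
Need k ≥ ln(10^-7) / ln(0.33594) = -16.1181 / -1.0908 ≈ 14.776
Smallest integer k satisfying the bound: 15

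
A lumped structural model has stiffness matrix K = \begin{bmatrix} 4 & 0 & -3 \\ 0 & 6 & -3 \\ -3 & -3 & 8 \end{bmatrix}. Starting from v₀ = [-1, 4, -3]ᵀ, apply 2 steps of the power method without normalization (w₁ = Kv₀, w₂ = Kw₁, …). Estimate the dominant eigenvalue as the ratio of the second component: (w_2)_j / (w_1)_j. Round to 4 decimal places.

w1 = Kv₀ = (4·(-1) + 0·4 + (-3)·(-3); 0·(-1) + 6·4 + (-3)·(-3); (-3)·(-1) + (-3)·4 + 8·(-3)) = (5, 33, -33)
w2 = Kw1 = (4·5 + 0·33 + (-3)·(-33); 0·5 + 6·33 + (-3)·(-33); (-3)·5 + (-3)·33 + 8·(-33)) = (119, 297, -378)
Ratio at component: 297 / 33 = 9.0000

λ ≈ 9.0000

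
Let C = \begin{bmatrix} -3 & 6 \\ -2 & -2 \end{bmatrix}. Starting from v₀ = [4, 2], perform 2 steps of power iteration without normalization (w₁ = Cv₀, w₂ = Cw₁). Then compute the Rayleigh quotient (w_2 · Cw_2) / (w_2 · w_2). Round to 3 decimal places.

w1 = Cv₀ = ((-3)·4 + 6·2; (-2)·4 + (-2)·2) = (0, -12)
w2 = Cw1 = ((-3)·0 + 6·(-12); (-2)·0 + (-2)·(-12)) = (-72, 24)
Cw2 = (360, 96)
w2·Cw2 = (-72)·360 + 24·96 = -23616; w2·w2 = (-72)·(-72) + 24·24 = 5760
λ ≈ -23616/5760 = -4.100

λ ≈ -4.100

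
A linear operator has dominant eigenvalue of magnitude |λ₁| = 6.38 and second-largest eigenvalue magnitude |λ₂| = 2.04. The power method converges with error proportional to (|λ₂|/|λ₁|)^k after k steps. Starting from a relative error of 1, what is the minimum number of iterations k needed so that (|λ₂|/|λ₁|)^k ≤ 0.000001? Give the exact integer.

13

|λ₂/λ₁| = 2.04/6.38 = 0.31975
Need k ≥ ln(0.000001) / ln(0.31975) = -13.8155 / -1.1402 ≈ 12.117
Smallest integer k satisfying the bound: 13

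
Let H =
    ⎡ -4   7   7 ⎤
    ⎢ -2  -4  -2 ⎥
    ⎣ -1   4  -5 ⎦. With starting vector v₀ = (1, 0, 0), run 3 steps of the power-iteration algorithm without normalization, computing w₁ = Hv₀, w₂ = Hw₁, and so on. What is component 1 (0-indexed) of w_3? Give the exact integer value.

w1 = Hv₀ = (-4, -2, -1)
w2 = Hw1 = (-5, 18, 1)
w3 = Hw2 = (153, -64, 72)
The requested component of w3 is -64.

-64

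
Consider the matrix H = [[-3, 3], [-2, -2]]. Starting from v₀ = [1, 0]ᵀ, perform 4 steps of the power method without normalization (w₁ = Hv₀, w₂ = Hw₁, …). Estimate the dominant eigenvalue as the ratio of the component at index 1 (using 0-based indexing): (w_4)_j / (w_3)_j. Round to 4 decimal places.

w1 = Hv₀ = ((-3)·1 + 3·0; (-2)·1 + (-2)·0) = (-3, -2)
w2 = Hw1 = ((-3)·(-3) + 3·(-2); (-2)·(-3) + (-2)·(-2)) = (3, 10)
w3 = Hw2 = (21, -26)
w4 = Hw3 = (-141, 10)
Ratio at component: 10 / -26 = -0.3846

λ ≈ -0.3846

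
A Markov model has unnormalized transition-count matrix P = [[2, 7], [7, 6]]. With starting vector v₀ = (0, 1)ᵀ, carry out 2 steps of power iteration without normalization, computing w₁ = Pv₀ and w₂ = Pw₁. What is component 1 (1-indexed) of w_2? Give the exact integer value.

w1 = Pv₀ = (2·0 + 7·1; 7·0 + 6·1) = (7, 6)
w2 = Pw1 = (2·7 + 7·6; 7·7 + 6·6) = (56, 85)
The requested component of w2 is 56.

56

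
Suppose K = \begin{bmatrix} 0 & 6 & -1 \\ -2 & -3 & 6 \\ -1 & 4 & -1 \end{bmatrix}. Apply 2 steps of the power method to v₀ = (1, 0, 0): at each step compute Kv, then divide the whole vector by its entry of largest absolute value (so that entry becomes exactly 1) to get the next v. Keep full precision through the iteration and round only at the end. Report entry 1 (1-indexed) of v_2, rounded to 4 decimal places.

Kv0 = (0.00000, -2.00000, -1.00000); divide by -2.00000 → v1 = (0.00000, 1.00000, 0.50000)
Kv1 = (5.50000, 0.00000, 3.50000); divide by 5.50000 → v2 = (1.00000, 0.00000, 0.63636)
Requested entry of v2: -11/-11 = 1.0000

1.0000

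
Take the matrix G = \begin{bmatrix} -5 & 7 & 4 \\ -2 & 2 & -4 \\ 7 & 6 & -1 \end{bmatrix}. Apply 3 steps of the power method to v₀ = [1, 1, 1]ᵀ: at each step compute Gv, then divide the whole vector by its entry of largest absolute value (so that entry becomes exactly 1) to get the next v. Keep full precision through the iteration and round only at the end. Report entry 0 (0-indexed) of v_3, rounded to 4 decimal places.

0.8306

Gv0 = (6.00000, -4.00000, 12.00000); divide by 12.00000 → v1 = (0.50000, -0.33333, 1.00000)
Gv1 = (-0.83333, -5.66667, 0.50000); divide by -5.66667 → v2 = (0.14706, 1.00000, -0.08824)
Gv2 = (5.91176, 2.05882, 7.11765); divide by 7.11765 → v3 = (0.83058, 0.28926, 1.00000)
Requested entry of v3: -402/-484 = 0.8306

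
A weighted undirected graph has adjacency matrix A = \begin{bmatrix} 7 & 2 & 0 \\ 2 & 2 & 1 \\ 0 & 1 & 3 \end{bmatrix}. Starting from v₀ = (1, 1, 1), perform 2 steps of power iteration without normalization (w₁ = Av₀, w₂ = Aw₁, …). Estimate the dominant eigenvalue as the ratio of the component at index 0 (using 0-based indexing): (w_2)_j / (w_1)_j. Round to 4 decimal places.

λ ≈ 8.1111

w1 = Av₀ = (7·1 + 2·1 + 0·1; 2·1 + 2·1 + 1·1; 0·1 + 1·1 + 3·1) = (9, 5, 4)
w2 = Aw1 = (7·9 + 2·5 + 0·4; 2·9 + 2·5 + 1·4; 0·9 + 1·5 + 3·4) = (73, 32, 17)
Ratio at component: 73 / 9 = 8.1111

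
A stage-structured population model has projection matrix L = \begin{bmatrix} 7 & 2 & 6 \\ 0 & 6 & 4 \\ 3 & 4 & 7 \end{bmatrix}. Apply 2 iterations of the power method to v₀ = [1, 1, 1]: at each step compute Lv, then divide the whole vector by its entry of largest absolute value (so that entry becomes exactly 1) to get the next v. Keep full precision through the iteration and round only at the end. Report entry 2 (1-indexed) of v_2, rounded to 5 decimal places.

Lv0 = (15.000000, 10.000000, 14.000000); divide by 15.000000 → v1 = (1.000000, 0.666667, 0.933333)
Lv1 = (13.933333, 7.733333, 12.200000); divide by 13.933333 → v2 = (1.000000, 0.555024, 0.875598)
Requested entry of v2: 116/209 = 0.55502

0.55502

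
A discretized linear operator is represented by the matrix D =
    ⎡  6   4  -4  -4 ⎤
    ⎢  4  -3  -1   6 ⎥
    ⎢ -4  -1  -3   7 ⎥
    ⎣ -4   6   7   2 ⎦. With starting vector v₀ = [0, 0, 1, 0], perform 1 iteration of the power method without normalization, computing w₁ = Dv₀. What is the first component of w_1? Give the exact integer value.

w1 = Dv₀ = (6·0 + 4·0 + (-4)·1 + (-4)·0; 4·0 + (-3)·0 + (-1)·1 + 6·0; (-4)·0 + (-1)·0 + (-3)·1 + 7·0; (-4)·0 + 6·0 + 7·1 + 2·0) = (-4, -1, -3, 7)
The requested component of w1 is -4.

-4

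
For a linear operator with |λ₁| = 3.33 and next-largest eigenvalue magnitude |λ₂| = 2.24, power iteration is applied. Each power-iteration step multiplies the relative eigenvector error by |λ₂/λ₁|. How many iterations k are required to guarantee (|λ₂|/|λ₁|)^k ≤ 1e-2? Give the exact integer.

12

|λ₂/λ₁| = 2.24/3.33 = 0.67267
Need k ≥ ln(1e-2) / ln(0.67267) = -4.6052 / -0.3965 ≈ 11.615
Smallest integer k satisfying the bound: 12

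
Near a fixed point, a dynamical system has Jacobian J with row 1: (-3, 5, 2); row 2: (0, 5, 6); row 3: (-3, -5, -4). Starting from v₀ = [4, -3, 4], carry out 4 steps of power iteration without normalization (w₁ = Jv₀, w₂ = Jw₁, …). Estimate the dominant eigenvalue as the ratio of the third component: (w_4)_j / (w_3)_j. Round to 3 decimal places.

w1 = Jv₀ = (-19, 9, -13)
w2 = Jw1 = (76, -33, 64)
w3 = Jw2 = (-265, 219, -319)
w4 = Jw3 = (1252, -819, 976)
Ratio at component: 976 / -319 = -3.060

λ ≈ -3.060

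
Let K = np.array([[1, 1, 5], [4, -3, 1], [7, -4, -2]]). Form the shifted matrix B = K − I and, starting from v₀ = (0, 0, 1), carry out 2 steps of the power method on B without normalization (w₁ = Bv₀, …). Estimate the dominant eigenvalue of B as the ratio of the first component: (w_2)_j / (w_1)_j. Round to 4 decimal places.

μ ≈ -2.8000

B = K − I has rows (0, 1, 5); (4, -4, 1); (7, -4, -3)
w1 = Bv₀ = (0·0 + 1·0 + 5·1; 4·0 + (-4)·0 + 1·1; 7·0 + (-4)·0 + (-3)·1) = (5, 1, -3)
w2 = Bw1 = (0·5 + 1·1 + 5·(-3); 4·5 + (-4)·1 + 1·(-3); 7·5 + (-4)·1 + (-3)·(-3)) = (-14, 13, 40)
Ratio: -14/5 = -2.8000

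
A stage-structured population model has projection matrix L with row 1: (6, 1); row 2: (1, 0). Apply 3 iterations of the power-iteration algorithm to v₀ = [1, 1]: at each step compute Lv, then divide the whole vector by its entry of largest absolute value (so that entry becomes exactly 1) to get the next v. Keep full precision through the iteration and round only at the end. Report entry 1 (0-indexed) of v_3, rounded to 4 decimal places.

0.1623

Lv0 = (7.00000, 1.00000); divide by 7.00000 → v1 = (1.00000, 0.14286)
Lv1 = (6.14286, 1.00000); divide by 6.14286 → v2 = (1.00000, 0.16279)
Lv2 = (6.16279, 1.00000); divide by 6.16279 → v3 = (1.00000, 0.16226)
Requested entry of v3: 43/265 = 0.1623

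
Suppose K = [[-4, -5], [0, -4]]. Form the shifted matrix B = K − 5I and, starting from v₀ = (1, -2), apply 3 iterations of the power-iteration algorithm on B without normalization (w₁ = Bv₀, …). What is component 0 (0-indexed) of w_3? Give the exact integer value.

B = K − 5I has rows (-9, -5); (0, -9)
w1 = Bv₀ = (1, 18)
w2 = Bw1 = (-99, -162)
w3 = Bw2 = (1701, 1458)
Requested component of w3: 1701

1701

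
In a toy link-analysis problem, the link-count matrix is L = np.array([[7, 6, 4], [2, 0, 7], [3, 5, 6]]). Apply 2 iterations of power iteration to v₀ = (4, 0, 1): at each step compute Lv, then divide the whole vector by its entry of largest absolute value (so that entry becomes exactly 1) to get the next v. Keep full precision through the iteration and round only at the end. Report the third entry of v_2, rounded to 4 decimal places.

0.7228

Lv0 = (32.00000, 15.00000, 18.00000); divide by 32.00000 → v1 = (1.00000, 0.46875, 0.56250)
Lv1 = (12.06250, 5.93750, 8.71875); divide by 12.06250 → v2 = (1.00000, 0.49223, 0.72280)
Requested entry of v2: 279/386 = 0.7228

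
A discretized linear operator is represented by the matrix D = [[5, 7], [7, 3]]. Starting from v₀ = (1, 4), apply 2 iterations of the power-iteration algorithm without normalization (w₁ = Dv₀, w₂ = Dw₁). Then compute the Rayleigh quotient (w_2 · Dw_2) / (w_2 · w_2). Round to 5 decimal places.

w1 = Dv₀ = (5·1 + 7·4; 7·1 + 3·4) = (33, 19)
w2 = Dw1 = (5·33 + 7·19; 7·33 + 3·19) = (298, 288)
Dw2 = (3506, 2950)
w2·Dw2 = 298·3506 + 288·2950 = 1894388; w2·w2 = 298·298 + 288·288 = 171748
λ ≈ 1894388/171748 = 11.03004

λ ≈ 11.03004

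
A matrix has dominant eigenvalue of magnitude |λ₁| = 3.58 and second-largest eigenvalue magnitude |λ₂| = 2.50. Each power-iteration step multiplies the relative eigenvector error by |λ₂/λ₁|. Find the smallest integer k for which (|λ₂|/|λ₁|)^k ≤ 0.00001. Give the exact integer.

|λ₂/λ₁| = 2.50/3.58 = 0.69832
Need k ≥ ln(0.00001) / ln(0.69832) = -11.5129 / -0.3591 ≈ 32.063
Smallest integer k satisfying the bound: 33

33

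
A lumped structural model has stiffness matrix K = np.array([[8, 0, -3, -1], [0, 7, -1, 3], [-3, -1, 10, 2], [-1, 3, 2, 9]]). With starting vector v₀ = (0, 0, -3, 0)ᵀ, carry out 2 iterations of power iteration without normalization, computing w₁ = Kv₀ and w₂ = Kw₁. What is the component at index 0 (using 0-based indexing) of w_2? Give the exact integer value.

w1 = Kv₀ = (8·0 + 0·0 + (-3)·(-3) + (-1)·0; 0·0 + 7·0 + (-1)·(-3) + 3·0; (-3)·0 + (-1)·0 + 10·(-3) + 2·0; (-1)·0 + 3·0 + 2·(-3) + 9·0) = (9, 3, -30, -6)
w2 = Kw1 = (8·9 + 0·3 + (-3)·(-30) + (-1)·(-6); 0·9 + 7·3 + (-1)·(-30) + 3·(-6); (-3)·9 + (-1)·3 + 10·(-30) + 2·(-6); (-1)·9 + 3·3 + 2·(-30) + 9·(-6)) = (168, 33, -342, -114)
The requested component of w2 is 168.

168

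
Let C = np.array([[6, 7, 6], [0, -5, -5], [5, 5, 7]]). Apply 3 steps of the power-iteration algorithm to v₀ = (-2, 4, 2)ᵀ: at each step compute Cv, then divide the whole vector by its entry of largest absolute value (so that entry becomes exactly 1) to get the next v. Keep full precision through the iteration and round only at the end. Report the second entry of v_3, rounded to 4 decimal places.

-0.5311

Cv0 = (28.00000, -30.00000, 24.00000); divide by -30.00000 → v1 = (-0.93333, 1.00000, -0.80000)
Cv1 = (-3.40000, -1.00000, -5.26667); divide by -5.26667 → v2 = (0.64557, 0.18987, 1.00000)
Cv2 = (11.20253, -5.94937, 11.17722); divide by 11.20253 → v3 = (1.00000, -0.53107, 0.99774)
Requested entry of v3: -940/1770 = -0.5311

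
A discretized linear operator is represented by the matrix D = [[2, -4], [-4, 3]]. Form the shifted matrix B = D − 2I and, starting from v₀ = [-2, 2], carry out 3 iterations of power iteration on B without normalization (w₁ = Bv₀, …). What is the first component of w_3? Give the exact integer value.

-168

B = D − 2I has rows (0, -4); (-4, 1)
w1 = Bv₀ = (-8, 10)
w2 = Bw1 = (-40, 42)
w3 = Bw2 = (-168, 202)
Requested component of w3: -168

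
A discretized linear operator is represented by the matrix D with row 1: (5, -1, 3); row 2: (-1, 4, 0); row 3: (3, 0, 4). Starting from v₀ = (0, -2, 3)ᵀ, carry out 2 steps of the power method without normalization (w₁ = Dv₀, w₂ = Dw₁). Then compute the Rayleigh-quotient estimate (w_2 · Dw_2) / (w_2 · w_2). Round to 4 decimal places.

λ ≈ 7.6477

w1 = Dv₀ = (11, -8, 12)
w2 = Dw1 = (99, -43, 81)
Dw2 = (781, -271, 621)
w2·Dw2 = 99·781 + (-43)·(-271) + 81·621 = 139273; w2·w2 = 99·99 + (-43)·(-43) + 81·81 = 18211
λ ≈ 139273/18211 = 7.6477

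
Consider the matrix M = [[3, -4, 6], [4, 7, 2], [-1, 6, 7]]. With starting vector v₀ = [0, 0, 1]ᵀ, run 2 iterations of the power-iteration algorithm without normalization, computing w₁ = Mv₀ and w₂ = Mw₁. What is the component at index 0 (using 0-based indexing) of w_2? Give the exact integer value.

w1 = Mv₀ = (6, 2, 7)
w2 = Mw1 = (52, 52, 55)
The requested component of w2 is 52.

52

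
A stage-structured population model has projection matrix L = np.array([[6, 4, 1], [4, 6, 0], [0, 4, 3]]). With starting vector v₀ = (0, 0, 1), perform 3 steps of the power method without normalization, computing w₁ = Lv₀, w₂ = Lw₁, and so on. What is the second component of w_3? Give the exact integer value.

w1 = Lv₀ = (6·0 + 4·0 + 1·1; 4·0 + 6·0 + 0·1; 0·0 + 4·0 + 3·1) = (1, 0, 3)
w2 = Lw1 = (6·1 + 4·0 + 1·3; 4·1 + 6·0 + 0·3; 0·1 + 4·0 + 3·3) = (9, 4, 9)
w3 = Lw2 = (79, 60, 43)
The requested component of w3 is 60.

60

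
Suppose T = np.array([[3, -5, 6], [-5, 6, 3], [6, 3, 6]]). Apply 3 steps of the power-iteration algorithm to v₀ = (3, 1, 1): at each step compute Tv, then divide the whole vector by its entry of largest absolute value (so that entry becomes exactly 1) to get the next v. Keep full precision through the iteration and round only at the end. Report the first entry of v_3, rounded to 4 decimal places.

Tv0 = (10.00000, -6.00000, 27.00000); divide by 27.00000 → v1 = (0.37037, -0.22222, 1.00000)
Tv1 = (8.22222, -0.18519, 7.55556); divide by 8.22222 → v2 = (1.00000, -0.02252, 0.91892)
Tv2 = (8.62613, -2.37838, 11.44595); divide by 11.44595 → v3 = (0.75364, -0.20779, 1.00000)
Requested entry of v3: 1915/2541 = 0.7536

0.7536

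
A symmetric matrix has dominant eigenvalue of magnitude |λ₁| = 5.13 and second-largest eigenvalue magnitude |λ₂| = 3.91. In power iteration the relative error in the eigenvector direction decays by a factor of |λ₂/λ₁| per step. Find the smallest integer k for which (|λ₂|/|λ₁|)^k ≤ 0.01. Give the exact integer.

|λ₂/λ₁| = 3.91/5.13 = 0.76218
Need k ≥ ln(0.01) / ln(0.76218) = -4.6052 / -0.2716 ≈ 16.958
Smallest integer k satisfying the bound: 17

17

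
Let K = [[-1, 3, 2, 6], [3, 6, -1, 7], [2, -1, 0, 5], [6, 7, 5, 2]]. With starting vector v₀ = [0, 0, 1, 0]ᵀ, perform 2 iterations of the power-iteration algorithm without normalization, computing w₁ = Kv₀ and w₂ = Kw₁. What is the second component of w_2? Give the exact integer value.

35

w1 = Kv₀ = ((-1)·0 + 3·0 + 2·1 + 6·0; 3·0 + 6·0 + (-1)·1 + 7·0; 2·0 + (-1)·0 + 0·1 + 5·0; 6·0 + 7·0 + 5·1 + 2·0) = (2, -1, 0, 5)
w2 = Kw1 = ((-1)·2 + 3·(-1) + 2·0 + 6·5; 3·2 + 6·(-1) + (-1)·0 + 7·5; 2·2 + (-1)·(-1) + 0·0 + 5·5; 6·2 + 7·(-1) + 5·0 + 2·5) = (25, 35, 30, 15)
The requested component of w2 is 35.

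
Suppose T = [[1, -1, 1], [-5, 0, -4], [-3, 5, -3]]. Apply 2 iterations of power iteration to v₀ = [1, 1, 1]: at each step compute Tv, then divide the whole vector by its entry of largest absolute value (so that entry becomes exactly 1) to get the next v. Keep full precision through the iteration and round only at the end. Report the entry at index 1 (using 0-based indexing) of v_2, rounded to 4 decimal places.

0.0222

Tv0 = (1.00000, -9.00000, -1.00000); divide by -9.00000 → v1 = (-0.11111, 1.00000, 0.11111)
Tv1 = (-1.00000, 0.11111, 5.00000); divide by 5.00000 → v2 = (-0.20000, 0.02222, 1.00000)
Requested entry of v2: -1/-45 = 0.0222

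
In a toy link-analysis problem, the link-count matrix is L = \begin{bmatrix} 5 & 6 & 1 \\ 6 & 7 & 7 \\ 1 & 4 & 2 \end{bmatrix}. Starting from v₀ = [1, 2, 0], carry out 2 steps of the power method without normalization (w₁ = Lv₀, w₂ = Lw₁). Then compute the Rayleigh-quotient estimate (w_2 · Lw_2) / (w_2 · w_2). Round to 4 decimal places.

13.9753

w1 = Lv₀ = (17, 20, 9)
w2 = Lw1 = (214, 305, 115)
Lw2 = (3015, 4224, 1664)
w2·Lw2 = 214·3015 + 305·4224 + 115·1664 = 2124890; w2·w2 = 214·214 + 305·305 + 115·115 = 152046
λ ≈ 2124890/152046 = 13.9753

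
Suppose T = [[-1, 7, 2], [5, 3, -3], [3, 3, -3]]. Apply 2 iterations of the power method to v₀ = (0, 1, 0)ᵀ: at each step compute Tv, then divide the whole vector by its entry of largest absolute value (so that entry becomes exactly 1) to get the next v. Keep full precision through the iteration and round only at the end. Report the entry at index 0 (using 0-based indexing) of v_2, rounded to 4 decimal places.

Tv0 = (7.00000, 3.00000, 3.00000); divide by 7.00000 → v1 = (1.00000, 0.42857, 0.42857)
Tv1 = (2.85714, 5.00000, 3.00000); divide by 5.00000 → v2 = (0.57143, 1.00000, 0.60000)
Requested entry of v2: 20/35 = 0.5714

0.5714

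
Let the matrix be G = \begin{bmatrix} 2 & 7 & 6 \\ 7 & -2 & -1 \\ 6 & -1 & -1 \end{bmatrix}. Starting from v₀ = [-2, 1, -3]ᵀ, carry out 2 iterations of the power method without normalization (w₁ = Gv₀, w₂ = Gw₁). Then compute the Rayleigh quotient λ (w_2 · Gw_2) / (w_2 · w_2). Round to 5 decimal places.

λ ≈ 8.63191

w1 = Gv₀ = (-15, -13, -10)
w2 = Gw1 = (-181, -69, -67)
Gw2 = (-1247, -1062, -950)
w2·Gw2 = (-181)·(-1247) + (-69)·(-1062) + (-67)·(-950) = 362635; w2·w2 = (-181)·(-181) + (-69)·(-69) + (-67)·(-67) = 42011
λ ≈ 362635/42011 = 8.63191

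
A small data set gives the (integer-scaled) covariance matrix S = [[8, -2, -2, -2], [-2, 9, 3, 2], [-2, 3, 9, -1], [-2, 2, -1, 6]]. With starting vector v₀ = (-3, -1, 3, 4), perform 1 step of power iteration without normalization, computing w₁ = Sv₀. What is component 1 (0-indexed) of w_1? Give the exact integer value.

w1 = Sv₀ = (8·(-3) + (-2)·(-1) + (-2)·3 + (-2)·4; (-2)·(-3) + 9·(-1) + 3·3 + 2·4; (-2)·(-3) + 3·(-1) + 9·3 + (-1)·4; (-2)·(-3) + 2·(-1) + (-1)·3 + 6·4) = (-36, 14, 26, 25)
The requested component of w1 is 14.

14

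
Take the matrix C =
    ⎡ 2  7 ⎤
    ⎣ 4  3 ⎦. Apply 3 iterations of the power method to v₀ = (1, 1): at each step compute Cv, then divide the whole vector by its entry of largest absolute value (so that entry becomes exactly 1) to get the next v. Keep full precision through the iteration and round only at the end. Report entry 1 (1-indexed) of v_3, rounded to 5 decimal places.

1.00000

Cv0 = (9.000000, 7.000000); divide by 9.000000 → v1 = (1.000000, 0.777778)
Cv1 = (7.444444, 6.333333); divide by 7.444444 → v2 = (1.000000, 0.850746)
Cv2 = (7.955224, 6.552239); divide by 7.955224 → v3 = (1.000000, 0.823640)
Requested entry of v3: 533/533 = 1.00000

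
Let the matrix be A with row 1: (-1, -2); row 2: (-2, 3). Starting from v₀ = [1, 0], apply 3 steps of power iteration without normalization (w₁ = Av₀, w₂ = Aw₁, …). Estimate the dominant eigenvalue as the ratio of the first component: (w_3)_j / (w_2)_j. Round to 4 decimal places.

w1 = Av₀ = ((-1)·1 + (-2)·0; (-2)·1 + 3·0) = (-1, -2)
w2 = Aw1 = ((-1)·(-1) + (-2)·(-2); (-2)·(-1) + 3·(-2)) = (5, -4)
w3 = Aw2 = (3, -22)
Ratio at component: 3 / 5 = 0.6000

0.6000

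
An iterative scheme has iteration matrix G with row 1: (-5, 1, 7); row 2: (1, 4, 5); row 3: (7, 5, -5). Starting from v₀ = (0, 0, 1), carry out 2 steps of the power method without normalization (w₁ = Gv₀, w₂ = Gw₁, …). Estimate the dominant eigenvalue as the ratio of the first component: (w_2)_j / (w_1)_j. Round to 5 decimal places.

w1 = Gv₀ = ((-5)·0 + 1·0 + 7·1; 1·0 + 4·0 + 5·1; 7·0 + 5·0 + (-5)·1) = (7, 5, -5)
w2 = Gw1 = ((-5)·7 + 1·5 + 7·(-5); 1·7 + 4·5 + 5·(-5); 7·7 + 5·5 + (-5)·(-5)) = (-65, 2, 99)
Ratio at component: -65 / 7 = -9.28571

-9.28571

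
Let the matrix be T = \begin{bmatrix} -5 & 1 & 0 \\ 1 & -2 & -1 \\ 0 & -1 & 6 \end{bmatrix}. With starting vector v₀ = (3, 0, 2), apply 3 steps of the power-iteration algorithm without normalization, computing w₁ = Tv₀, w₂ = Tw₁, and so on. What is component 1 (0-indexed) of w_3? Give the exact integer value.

w1 = Tv₀ = (-15, 1, 12)
w2 = Tw1 = (76, -29, 71)
w3 = Tw2 = (-409, 63, 455)
The requested component of w3 is 63.

63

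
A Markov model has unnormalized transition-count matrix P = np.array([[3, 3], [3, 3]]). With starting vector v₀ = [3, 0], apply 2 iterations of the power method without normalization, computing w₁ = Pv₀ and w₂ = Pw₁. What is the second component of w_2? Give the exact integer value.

54

w1 = Pv₀ = (9, 9)
w2 = Pw1 = (54, 54)
The requested component of w2 is 54.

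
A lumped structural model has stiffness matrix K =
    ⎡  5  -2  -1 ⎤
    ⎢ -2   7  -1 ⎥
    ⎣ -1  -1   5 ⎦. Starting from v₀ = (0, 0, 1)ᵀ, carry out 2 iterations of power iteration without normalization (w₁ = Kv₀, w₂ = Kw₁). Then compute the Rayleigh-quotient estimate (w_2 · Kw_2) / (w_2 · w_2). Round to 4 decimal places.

w1 = Kv₀ = (5·0 + (-2)·0 + (-1)·1; (-2)·0 + 7·0 + (-1)·1; (-1)·0 + (-1)·0 + 5·1) = (-1, -1, 5)
w2 = Kw1 = (5·(-1) + (-2)·(-1) + (-1)·5; (-2)·(-1) + 7·(-1) + (-1)·5; (-1)·(-1) + (-1)·(-1) + 5·5) = (-8, -10, 27)
Kw2 = (-47, -81, 153)
w2·Kw2 = (-8)·(-47) + (-10)·(-81) + 27·153 = 5317; w2·w2 = (-8)·(-8) + (-10)·(-10) + 27·27 = 893
λ ≈ 5317/893 = 5.9541

λ ≈ 5.9541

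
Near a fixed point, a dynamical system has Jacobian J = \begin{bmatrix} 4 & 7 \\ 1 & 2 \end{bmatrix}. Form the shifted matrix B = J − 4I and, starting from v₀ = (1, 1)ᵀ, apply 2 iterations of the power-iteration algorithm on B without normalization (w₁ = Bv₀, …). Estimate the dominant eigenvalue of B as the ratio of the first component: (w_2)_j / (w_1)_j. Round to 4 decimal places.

μ ≈ -1.0000

B = J − 4I has rows (0, 7); (1, -2)
w1 = Bv₀ = (0·1 + 7·1; 1·1 + (-2)·1) = (7, -1)
w2 = Bw1 = (0·7 + 7·(-1); 1·7 + (-2)·(-1)) = (-7, 9)
Ratio: -7/7 = -1.0000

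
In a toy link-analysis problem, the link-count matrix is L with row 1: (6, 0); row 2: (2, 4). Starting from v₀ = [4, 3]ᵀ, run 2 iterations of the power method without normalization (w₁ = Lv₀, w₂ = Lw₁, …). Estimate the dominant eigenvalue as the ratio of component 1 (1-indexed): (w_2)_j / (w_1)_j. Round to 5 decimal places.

6.00000

w1 = Lv₀ = (6·4 + 0·3; 2·4 + 4·3) = (24, 20)
w2 = Lw1 = (6·24 + 0·20; 2·24 + 4·20) = (144, 128)
Ratio at component: 144 / 24 = 6.00000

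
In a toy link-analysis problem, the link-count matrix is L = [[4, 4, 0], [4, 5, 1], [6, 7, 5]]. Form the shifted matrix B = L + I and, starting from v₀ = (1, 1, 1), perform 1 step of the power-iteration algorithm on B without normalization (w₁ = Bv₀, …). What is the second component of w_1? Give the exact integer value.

11

B = L + I has rows (5, 4, 0); (4, 6, 1); (6, 7, 6)
w1 = Bv₀ = (9, 11, 19)
Requested component of w1: 11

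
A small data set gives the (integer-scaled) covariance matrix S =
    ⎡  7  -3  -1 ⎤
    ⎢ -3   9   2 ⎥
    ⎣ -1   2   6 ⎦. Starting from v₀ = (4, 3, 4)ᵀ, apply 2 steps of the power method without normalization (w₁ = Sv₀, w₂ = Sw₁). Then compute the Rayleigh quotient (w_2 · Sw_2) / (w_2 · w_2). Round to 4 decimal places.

λ ≈ 9.4747

w1 = Sv₀ = (15, 23, 26)
w2 = Sw1 = (10, 214, 187)
Sw2 = (-759, 2270, 1540)
w2·Sw2 = 10·(-759) + 214·2270 + 187·1540 = 766170; w2·w2 = 10·10 + 214·214 + 187·187 = 80865
λ ≈ 766170/80865 = 9.4747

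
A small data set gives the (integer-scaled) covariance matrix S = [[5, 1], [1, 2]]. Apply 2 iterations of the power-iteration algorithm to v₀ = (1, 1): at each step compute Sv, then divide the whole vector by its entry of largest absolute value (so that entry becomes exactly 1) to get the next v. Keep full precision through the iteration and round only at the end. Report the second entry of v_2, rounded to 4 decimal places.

0.3636

Sv0 = (6.00000, 3.00000); divide by 6.00000 → v1 = (1.00000, 0.50000)
Sv1 = (5.50000, 2.00000); divide by 5.50000 → v2 = (1.00000, 0.36364)
Requested entry of v2: 12/33 = 0.3636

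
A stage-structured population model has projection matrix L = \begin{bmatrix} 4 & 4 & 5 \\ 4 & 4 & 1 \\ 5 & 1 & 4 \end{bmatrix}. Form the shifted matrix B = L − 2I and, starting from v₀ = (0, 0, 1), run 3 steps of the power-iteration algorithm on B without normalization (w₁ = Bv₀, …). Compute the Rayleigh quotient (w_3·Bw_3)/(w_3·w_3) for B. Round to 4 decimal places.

B = L − 2I has rows (2, 4, 5); (4, 2, 1); (5, 1, 2)
w1 = Bv₀ = (2·0 + 4·0 + 5·1; 4·0 + 2·0 + 1·1; 5·0 + 1·0 + 2·1) = (5, 1, 2)
w2 = Bw1 = (2·5 + 4·1 + 5·2; 4·5 + 2·1 + 1·2; 5·5 + 1·1 + 2·2) = (24, 24, 30)
w3 = Bw2 = (294, 174, 204)
Bw3 = (2304, 1728, 2052)
w3·Bw3 = 1396656; w3·w3 = 158328; μ ≈ 1396656/158328 = 8.8213

8.8213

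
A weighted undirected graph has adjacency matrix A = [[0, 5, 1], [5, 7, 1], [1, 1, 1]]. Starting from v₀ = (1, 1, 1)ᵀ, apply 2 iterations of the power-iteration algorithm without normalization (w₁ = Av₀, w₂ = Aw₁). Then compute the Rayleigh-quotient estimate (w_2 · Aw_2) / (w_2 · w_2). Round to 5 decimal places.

9.80687

w1 = Av₀ = (0·1 + 5·1 + 1·1; 5·1 + 7·1 + 1·1; 1·1 + 1·1 + 1·1) = (6, 13, 3)
w2 = Aw1 = (0·6 + 5·13 + 1·3; 5·6 + 7·13 + 1·3; 1·6 + 1·13 + 1·3) = (68, 124, 22)
Aw2 = (642, 1230, 214)
w2·Aw2 = 68·642 + 124·1230 + 22·214 = 200884; w2·w2 = 68·68 + 124·124 + 22·22 = 20484
λ ≈ 200884/20484 = 9.80687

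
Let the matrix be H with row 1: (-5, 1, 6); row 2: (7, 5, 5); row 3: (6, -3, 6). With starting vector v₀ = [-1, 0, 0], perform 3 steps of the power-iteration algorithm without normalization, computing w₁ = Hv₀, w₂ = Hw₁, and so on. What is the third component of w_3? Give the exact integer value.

-228

w1 = Hv₀ = (5, -7, -6)
w2 = Hw1 = (-68, -30, 15)
w3 = Hw2 = (400, -551, -228)
The requested component of w3 is -228.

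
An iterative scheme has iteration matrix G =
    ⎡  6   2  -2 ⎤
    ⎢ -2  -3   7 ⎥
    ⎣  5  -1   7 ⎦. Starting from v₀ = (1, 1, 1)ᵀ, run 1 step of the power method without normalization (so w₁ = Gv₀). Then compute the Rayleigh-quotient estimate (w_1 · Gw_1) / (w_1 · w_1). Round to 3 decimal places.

λ ≈ 8.578

w1 = Gv₀ = (6, 2, 11)
Gw1 = (18, 59, 105)
w1·Gw1 = 6·18 + 2·59 + 11·105 = 1381; w1·w1 = 6·6 + 2·2 + 11·11 = 161
λ ≈ 1381/161 = 8.578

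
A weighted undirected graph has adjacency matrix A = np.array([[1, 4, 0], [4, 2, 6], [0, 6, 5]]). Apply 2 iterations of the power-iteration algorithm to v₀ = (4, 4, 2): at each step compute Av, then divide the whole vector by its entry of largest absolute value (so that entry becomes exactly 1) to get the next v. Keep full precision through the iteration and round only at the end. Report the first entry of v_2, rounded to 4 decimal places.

0.4249

Av0 = (20.00000, 36.00000, 34.00000); divide by 36.00000 → v1 = (0.55556, 1.00000, 0.94444)
Av1 = (4.55556, 9.88889, 10.72222); divide by 10.72222 → v2 = (0.42487, 0.92228, 1.00000)
Requested entry of v2: 164/386 = 0.4249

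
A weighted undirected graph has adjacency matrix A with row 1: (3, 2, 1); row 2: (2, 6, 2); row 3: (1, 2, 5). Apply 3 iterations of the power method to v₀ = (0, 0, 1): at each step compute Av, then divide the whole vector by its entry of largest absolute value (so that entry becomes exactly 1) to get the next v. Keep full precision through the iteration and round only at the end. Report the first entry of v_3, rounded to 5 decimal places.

0.50000

Av0 = (1.000000, 2.000000, 5.000000); divide by 5.000000 → v1 = (0.200000, 0.400000, 1.000000)
Av1 = (2.400000, 4.800000, 6.000000); divide by 6.000000 → v2 = (0.400000, 0.800000, 1.000000)
Av2 = (3.800000, 7.600000, 7.000000); divide by 7.600000 → v3 = (0.500000, 1.000000, 0.921053)
Requested entry of v3: 114/228 = 0.50000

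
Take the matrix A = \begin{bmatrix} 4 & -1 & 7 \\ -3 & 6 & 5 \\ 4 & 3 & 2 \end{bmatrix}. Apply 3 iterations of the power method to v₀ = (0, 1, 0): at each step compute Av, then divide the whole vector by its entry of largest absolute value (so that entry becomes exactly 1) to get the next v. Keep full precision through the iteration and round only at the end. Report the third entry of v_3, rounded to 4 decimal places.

Av0 = (-1.00000, 6.00000, 3.00000); divide by 6.00000 → v1 = (-0.16667, 1.00000, 0.50000)
Av1 = (1.83333, 9.00000, 3.33333); divide by 9.00000 → v2 = (0.20370, 1.00000, 0.37037)
Av2 = (2.40741, 7.24074, 4.55556); divide by 7.24074 → v3 = (0.33248, 1.00000, 0.62916)
Requested entry of v3: 246/391 = 0.6292

0.6292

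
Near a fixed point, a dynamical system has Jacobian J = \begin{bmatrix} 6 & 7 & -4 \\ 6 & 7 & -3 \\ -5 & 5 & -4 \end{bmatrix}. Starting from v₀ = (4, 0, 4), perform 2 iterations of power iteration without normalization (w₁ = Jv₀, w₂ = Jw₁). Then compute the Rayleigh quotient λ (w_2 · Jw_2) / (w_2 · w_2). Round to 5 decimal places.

λ ≈ 7.99851

w1 = Jv₀ = (6·4 + 7·0 + (-4)·4; 6·4 + 7·0 + (-3)·4; (-5)·4 + 5·0 + (-4)·4) = (8, 12, -36)
w2 = Jw1 = (6·8 + 7·12 + (-4)·(-36); 6·8 + 7·12 + (-3)·(-36); (-5)·8 + 5·12 + (-4)·(-36)) = (276, 240, 164)
Jw2 = (2680, 2844, -836)
w2·Jw2 = 276·2680 + 240·2844 + 164·(-836) = 1285136; w2·w2 = 276·276 + 240·240 + 164·164 = 160672
λ ≈ 1285136/160672 = 7.99851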